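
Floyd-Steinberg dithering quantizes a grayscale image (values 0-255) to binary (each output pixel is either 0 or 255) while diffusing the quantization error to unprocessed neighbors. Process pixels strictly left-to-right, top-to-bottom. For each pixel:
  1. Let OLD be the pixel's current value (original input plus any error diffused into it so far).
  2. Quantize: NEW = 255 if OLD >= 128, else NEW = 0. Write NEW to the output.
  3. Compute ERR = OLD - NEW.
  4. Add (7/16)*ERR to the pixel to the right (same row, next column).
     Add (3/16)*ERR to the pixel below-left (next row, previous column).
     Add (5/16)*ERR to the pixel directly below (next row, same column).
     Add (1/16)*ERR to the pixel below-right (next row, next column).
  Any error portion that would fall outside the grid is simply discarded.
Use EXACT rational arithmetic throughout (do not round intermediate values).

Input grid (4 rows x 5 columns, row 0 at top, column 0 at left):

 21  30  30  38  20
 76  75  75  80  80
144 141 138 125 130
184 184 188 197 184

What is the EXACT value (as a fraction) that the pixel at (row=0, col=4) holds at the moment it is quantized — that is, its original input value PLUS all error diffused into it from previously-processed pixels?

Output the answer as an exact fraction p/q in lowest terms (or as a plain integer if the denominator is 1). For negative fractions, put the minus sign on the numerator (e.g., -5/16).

(0,0): OLD=21 → NEW=0, ERR=21
(0,1): OLD=627/16 → NEW=0, ERR=627/16
(0,2): OLD=12069/256 → NEW=0, ERR=12069/256
(0,3): OLD=240131/4096 → NEW=0, ERR=240131/4096
(0,4): OLD=2991637/65536 → NEW=0, ERR=2991637/65536
Target (0,4): original=20, with diffused error = 2991637/65536

Answer: 2991637/65536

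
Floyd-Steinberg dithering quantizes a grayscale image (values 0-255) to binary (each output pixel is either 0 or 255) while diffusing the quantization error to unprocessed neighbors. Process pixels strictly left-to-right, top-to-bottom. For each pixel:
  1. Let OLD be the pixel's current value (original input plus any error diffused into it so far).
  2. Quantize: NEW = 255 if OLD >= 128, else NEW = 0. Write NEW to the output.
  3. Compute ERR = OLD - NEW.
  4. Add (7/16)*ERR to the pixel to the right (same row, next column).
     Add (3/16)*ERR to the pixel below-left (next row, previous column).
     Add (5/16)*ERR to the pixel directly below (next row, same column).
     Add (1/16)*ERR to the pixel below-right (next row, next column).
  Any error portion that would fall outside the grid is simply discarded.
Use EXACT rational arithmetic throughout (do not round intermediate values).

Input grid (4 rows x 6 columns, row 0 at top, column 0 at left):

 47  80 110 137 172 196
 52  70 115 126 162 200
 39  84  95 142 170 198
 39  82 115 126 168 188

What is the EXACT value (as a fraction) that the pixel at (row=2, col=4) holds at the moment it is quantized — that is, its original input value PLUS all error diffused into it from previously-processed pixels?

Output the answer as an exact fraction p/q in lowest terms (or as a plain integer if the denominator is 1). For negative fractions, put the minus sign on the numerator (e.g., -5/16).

(0,0): OLD=47 → NEW=0, ERR=47
(0,1): OLD=1609/16 → NEW=0, ERR=1609/16
(0,2): OLD=39423/256 → NEW=255, ERR=-25857/256
(0,3): OLD=380153/4096 → NEW=0, ERR=380153/4096
(0,4): OLD=13933263/65536 → NEW=255, ERR=-2778417/65536
(0,5): OLD=186071977/1048576 → NEW=255, ERR=-81314903/1048576
(1,0): OLD=21899/256 → NEW=0, ERR=21899/256
(1,1): OLD=251597/2048 → NEW=0, ERR=251597/2048
(1,2): OLD=10542801/65536 → NEW=255, ERR=-6168879/65536
(1,3): OLD=26099005/262144 → NEW=0, ERR=26099005/262144
(1,4): OLD=3079782231/16777216 → NEW=255, ERR=-1198407849/16777216
(1,5): OLD=38081769265/268435456 → NEW=255, ERR=-30369272015/268435456
(2,0): OLD=2908703/32768 → NEW=0, ERR=2908703/32768
(2,1): OLD=156157253/1048576 → NEW=255, ERR=-111229627/1048576
(2,2): OLD=763723535/16777216 → NEW=0, ERR=763723535/16777216
(2,3): OLD=23320562263/134217728 → NEW=255, ERR=-10904958377/134217728
(2,4): OLD=417219960197/4294967296 → NEW=0, ERR=417219960197/4294967296
Target (2,4): original=170, with diffused error = 417219960197/4294967296

Answer: 417219960197/4294967296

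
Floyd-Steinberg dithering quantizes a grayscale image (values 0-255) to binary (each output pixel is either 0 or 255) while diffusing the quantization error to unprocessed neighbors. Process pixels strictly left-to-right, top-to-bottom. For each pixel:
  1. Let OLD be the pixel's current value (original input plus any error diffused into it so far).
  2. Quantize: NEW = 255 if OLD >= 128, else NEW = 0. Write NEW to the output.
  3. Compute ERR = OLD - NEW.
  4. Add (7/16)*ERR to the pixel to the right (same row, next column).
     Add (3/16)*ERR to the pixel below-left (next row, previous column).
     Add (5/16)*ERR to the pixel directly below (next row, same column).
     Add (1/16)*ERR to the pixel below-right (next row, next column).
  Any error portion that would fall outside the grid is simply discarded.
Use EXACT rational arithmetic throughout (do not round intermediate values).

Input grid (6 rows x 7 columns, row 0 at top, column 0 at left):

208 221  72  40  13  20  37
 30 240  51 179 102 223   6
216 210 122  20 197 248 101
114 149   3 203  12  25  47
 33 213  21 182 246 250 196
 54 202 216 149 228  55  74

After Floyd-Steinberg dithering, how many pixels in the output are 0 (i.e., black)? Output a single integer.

(0,0): OLD=208 → NEW=255, ERR=-47
(0,1): OLD=3207/16 → NEW=255, ERR=-873/16
(0,2): OLD=12321/256 → NEW=0, ERR=12321/256
(0,3): OLD=250087/4096 → NEW=0, ERR=250087/4096
(0,4): OLD=2602577/65536 → NEW=0, ERR=2602577/65536
(0,5): OLD=39189559/1048576 → NEW=0, ERR=39189559/1048576
(0,6): OLD=895083905/16777216 → NEW=0, ERR=895083905/16777216
(1,0): OLD=1301/256 → NEW=0, ERR=1301/256
(1,1): OLD=473619/2048 → NEW=255, ERR=-48621/2048
(1,2): OLD=4174095/65536 → NEW=0, ERR=4174095/65536
(1,3): OLD=61970659/262144 → NEW=255, ERR=-4876061/262144
(1,4): OLD=1964543433/16777216 → NEW=0, ERR=1964543433/16777216
(1,5): OLD=40049793433/134217728 → NEW=255, ERR=5824272793/134217728
(1,6): OLD=94474431191/2147483648 → NEW=0, ERR=94474431191/2147483648
(2,0): OLD=6984065/32768 → NEW=255, ERR=-1371775/32768
(2,1): OLD=206072091/1048576 → NEW=255, ERR=-61314789/1048576
(2,2): OLD=1868137745/16777216 → NEW=0, ERR=1868137745/16777216
(2,3): OLD=11923766217/134217728 → NEW=0, ERR=11923766217/134217728
(2,4): OLD=300039327321/1073741824 → NEW=255, ERR=26235162201/1073741824
(2,5): OLD=9889334062515/34359738368 → NEW=255, ERR=1127600778675/34359738368
(2,6): OLD=72467510983701/549755813888 → NEW=255, ERR=-67720221557739/549755813888
(3,0): OLD=1509174257/16777216 → NEW=0, ERR=1509174257/16777216
(3,1): OLD=25278992029/134217728 → NEW=255, ERR=-8946528611/134217728
(3,2): OLD=23232633063/1073741824 → NEW=0, ERR=23232633063/1073741824
(3,3): OLD=1081339706689/4294967296 → NEW=255, ERR=-13876953791/4294967296
(3,4): OLD=16452872794097/549755813888 → NEW=0, ERR=16452872794097/549755813888
(3,5): OLD=117776117890787/4398046511104 → NEW=0, ERR=117776117890787/4398046511104
(3,6): OLD=1567287838946557/70368744177664 → NEW=0, ERR=1567287838946557/70368744177664
(4,0): OLD=104394344831/2147483648 → NEW=0, ERR=104394344831/2147483648
(4,1): OLD=7666232500595/34359738368 → NEW=255, ERR=-1095500783245/34359738368
(4,2): OLD=4970229683613/549755813888 → NEW=0, ERR=4970229683613/549755813888
(4,3): OLD=844026506955727/4398046511104 → NEW=255, ERR=-277475353375793/4398046511104
(4,4): OLD=8182808429414525/35184372088832 → NEW=255, ERR=-789206453237635/35184372088832
(4,5): OLD=286656007031076157/1125899906842624 → NEW=255, ERR=-448469213792963/1125899906842624
(4,6): OLD=3683216536657684155/18014398509481984 → NEW=255, ERR=-910455083260221765/18014398509481984
(5,0): OLD=34751859186697/549755813888 → NEW=0, ERR=34751859186697/549755813888
(5,1): OLD=987034691730435/4398046511104 → NEW=255, ERR=-134467168601085/4398046511104
(5,2): OLD=6742268794564805/35184372088832 → NEW=255, ERR=-2229746088087355/35184372088832
(5,3): OLD=27561390824085305/281474976710656 → NEW=0, ERR=27561390824085305/281474976710656
(5,4): OLD=4680349672612677395/18014398509481984 → NEW=255, ERR=86678052694771475/18014398509481984
(5,5): OLD=6644050283132887395/144115188075855872 → NEW=0, ERR=6644050283132887395/144115188075855872
(5,6): OLD=180665127273969194349/2305843009213693952 → NEW=0, ERR=180665127273969194349/2305843009213693952
Output grid:
  Row 0: ##.....  (5 black, running=5)
  Row 1: .#.#.#.  (4 black, running=9)
  Row 2: ##..###  (2 black, running=11)
  Row 3: .#.#...  (5 black, running=16)
  Row 4: .#.####  (2 black, running=18)
  Row 5: .##.#..  (4 black, running=22)

Answer: 22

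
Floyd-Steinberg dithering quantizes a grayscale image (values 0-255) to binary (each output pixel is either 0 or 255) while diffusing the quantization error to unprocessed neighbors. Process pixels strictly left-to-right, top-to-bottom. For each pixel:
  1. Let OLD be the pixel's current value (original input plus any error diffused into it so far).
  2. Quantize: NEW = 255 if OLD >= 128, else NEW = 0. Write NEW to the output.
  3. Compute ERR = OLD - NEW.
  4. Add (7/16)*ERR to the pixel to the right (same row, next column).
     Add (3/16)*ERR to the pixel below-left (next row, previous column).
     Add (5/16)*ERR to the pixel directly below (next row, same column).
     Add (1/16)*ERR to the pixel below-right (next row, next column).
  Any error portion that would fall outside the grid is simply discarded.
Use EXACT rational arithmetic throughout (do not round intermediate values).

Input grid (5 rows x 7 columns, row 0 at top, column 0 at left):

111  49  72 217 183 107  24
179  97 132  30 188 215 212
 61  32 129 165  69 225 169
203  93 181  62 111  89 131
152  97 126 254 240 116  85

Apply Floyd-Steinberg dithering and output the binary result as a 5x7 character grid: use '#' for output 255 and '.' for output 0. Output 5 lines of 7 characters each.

(0,0): OLD=111 → NEW=0, ERR=111
(0,1): OLD=1561/16 → NEW=0, ERR=1561/16
(0,2): OLD=29359/256 → NEW=0, ERR=29359/256
(0,3): OLD=1094345/4096 → NEW=255, ERR=49865/4096
(0,4): OLD=12342143/65536 → NEW=255, ERR=-4369537/65536
(0,5): OLD=81610873/1048576 → NEW=0, ERR=81610873/1048576
(0,6): OLD=973929295/16777216 → NEW=0, ERR=973929295/16777216
(1,0): OLD=59387/256 → NEW=255, ERR=-5893/256
(1,1): OLD=298717/2048 → NEW=255, ERR=-223523/2048
(1,2): OLD=8419361/65536 → NEW=255, ERR=-8292319/65536
(1,3): OLD=-7048115/262144 → NEW=0, ERR=-7048115/262144
(1,4): OLD=2864804487/16777216 → NEW=255, ERR=-1413385593/16777216
(1,5): OLD=28075990071/134217728 → NEW=255, ERR=-6149530569/134217728
(1,6): OLD=461623182937/2147483648 → NEW=255, ERR=-85985147303/2147483648
(2,0): OLD=1092559/32768 → NEW=0, ERR=1092559/32768
(2,1): OLD=-13298987/1048576 → NEW=0, ERR=-13298987/1048576
(2,2): OLD=1208761279/16777216 → NEW=0, ERR=1208761279/16777216
(2,3): OLD=22067395975/134217728 → NEW=255, ERR=-12158124665/134217728
(2,4): OLD=-7761575625/1073741824 → NEW=0, ERR=-7761575625/1073741824
(2,5): OLD=6691447830717/34359738368 → NEW=255, ERR=-2070285453123/34359738368
(2,6): OLD=69963642765307/549755813888 → NEW=0, ERR=69963642765307/549755813888
(3,0): OLD=3540687327/16777216 → NEW=255, ERR=-737502753/16777216
(3,1): OLD=11461866611/134217728 → NEW=0, ERR=11461866611/134217728
(3,2): OLD=239550706697/1073741824 → NEW=255, ERR=-34253458423/1073741824
(3,3): OLD=98282172207/4294967296 → NEW=0, ERR=98282172207/4294967296
(3,4): OLD=55961508611551/549755813888 → NEW=0, ERR=55961508611551/549755813888
(3,5): OLD=607438502291725/4398046511104 → NEW=255, ERR=-514063358039795/4398046511104
(3,6): OLD=8153411153607955/70368744177664 → NEW=0, ERR=8153411153607955/70368744177664
(4,0): OLD=331303004209/2147483648 → NEW=255, ERR=-216305326031/2147483648
(4,1): OLD=2435785565437/34359738368 → NEW=0, ERR=2435785565437/34359738368
(4,2): OLD=86132188145651/549755813888 → NEW=255, ERR=-54055544395789/549755813888
(4,3): OLD=1034533081102433/4398046511104 → NEW=255, ERR=-86968779229087/4398046511104
(4,4): OLD=8538314181359187/35184372088832 → NEW=255, ERR=-433700701292973/35184372088832
(4,5): OLD=115030817295561555/1125899906842624 → NEW=0, ERR=115030817295561555/1125899906842624
(4,6): OLD=2857112267005348405/18014398509481984 → NEW=255, ERR=-1736559352912557515/18014398509481984
Row 0: ...##..
Row 1: ###.###
Row 2: ...#.#.
Row 3: #.#..#.
Row 4: #.###.#

Answer: ...##..
###.###
...#.#.
#.#..#.
#.###.#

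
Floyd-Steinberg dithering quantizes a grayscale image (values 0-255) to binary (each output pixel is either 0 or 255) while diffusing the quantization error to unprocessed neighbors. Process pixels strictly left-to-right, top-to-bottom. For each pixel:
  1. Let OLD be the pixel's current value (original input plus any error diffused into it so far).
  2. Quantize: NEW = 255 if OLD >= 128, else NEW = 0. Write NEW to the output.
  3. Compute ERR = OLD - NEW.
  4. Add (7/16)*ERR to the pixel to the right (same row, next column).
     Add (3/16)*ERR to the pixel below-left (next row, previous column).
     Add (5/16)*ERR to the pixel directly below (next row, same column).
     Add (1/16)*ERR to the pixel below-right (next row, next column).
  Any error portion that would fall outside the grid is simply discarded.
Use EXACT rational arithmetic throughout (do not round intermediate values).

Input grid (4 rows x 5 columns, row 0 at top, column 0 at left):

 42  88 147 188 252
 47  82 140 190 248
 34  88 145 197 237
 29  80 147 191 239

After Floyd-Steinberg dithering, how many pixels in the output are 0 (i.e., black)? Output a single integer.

(0,0): OLD=42 → NEW=0, ERR=42
(0,1): OLD=851/8 → NEW=0, ERR=851/8
(0,2): OLD=24773/128 → NEW=255, ERR=-7867/128
(0,3): OLD=329955/2048 → NEW=255, ERR=-192285/2048
(0,4): OLD=6911541/32768 → NEW=255, ERR=-1444299/32768
(1,0): OLD=10249/128 → NEW=0, ERR=10249/128
(1,1): OLD=144767/1024 → NEW=255, ERR=-116353/1024
(1,2): OLD=1970219/32768 → NEW=0, ERR=1970219/32768
(1,3): OLD=22919151/131072 → NEW=255, ERR=-10504209/131072
(1,4): OLD=405372013/2097152 → NEW=255, ERR=-129401747/2097152
(2,0): OLD=617957/16384 → NEW=0, ERR=617957/16384
(2,1): OLD=44706663/524288 → NEW=0, ERR=44706663/524288
(2,2): OLD=1501289077/8388608 → NEW=255, ERR=-637805963/8388608
(2,3): OLD=17566458895/134217728 → NEW=255, ERR=-16659061745/134217728
(2,4): OLD=340175323305/2147483648 → NEW=255, ERR=-207433006935/2147483648
(3,0): OLD=476262741/8388608 → NEW=0, ERR=476262741/8388608
(3,1): OLD=8025383281/67108864 → NEW=0, ERR=8025383281/67108864
(3,2): OLD=338478705643/2147483648 → NEW=255, ERR=-209129624597/2147483648
(3,3): OLD=372562546147/4294967296 → NEW=0, ERR=372562546147/4294967296
(3,4): OLD=16424472717743/68719476736 → NEW=255, ERR=-1098993849937/68719476736
Output grid:
  Row 0: ..###  (2 black, running=2)
  Row 1: .#.##  (2 black, running=4)
  Row 2: ..###  (2 black, running=6)
  Row 3: ..#.#  (3 black, running=9)

Answer: 9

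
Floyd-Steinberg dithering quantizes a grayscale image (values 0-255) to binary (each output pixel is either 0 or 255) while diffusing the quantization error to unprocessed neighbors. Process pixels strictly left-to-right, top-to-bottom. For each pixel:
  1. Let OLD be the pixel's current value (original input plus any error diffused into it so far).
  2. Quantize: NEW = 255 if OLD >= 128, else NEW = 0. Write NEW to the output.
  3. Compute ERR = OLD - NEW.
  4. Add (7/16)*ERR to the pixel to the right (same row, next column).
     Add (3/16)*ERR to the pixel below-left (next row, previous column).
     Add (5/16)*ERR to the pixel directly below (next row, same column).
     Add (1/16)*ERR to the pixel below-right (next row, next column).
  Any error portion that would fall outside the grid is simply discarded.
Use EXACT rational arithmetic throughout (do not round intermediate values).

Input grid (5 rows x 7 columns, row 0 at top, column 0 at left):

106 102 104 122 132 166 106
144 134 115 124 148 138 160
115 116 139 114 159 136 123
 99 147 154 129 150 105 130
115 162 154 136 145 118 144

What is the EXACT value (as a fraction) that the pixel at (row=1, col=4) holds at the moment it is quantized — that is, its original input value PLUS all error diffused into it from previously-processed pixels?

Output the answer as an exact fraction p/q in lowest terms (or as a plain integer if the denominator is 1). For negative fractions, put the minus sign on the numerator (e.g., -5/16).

(0,0): OLD=106 → NEW=0, ERR=106
(0,1): OLD=1187/8 → NEW=255, ERR=-853/8
(0,2): OLD=7341/128 → NEW=0, ERR=7341/128
(0,3): OLD=301243/2048 → NEW=255, ERR=-220997/2048
(0,4): OLD=2778397/32768 → NEW=0, ERR=2778397/32768
(0,5): OLD=106480587/524288 → NEW=255, ERR=-27212853/524288
(0,6): OLD=698702477/8388608 → NEW=0, ERR=698702477/8388608
(1,0): OLD=20113/128 → NEW=255, ERR=-12527/128
(1,1): OLD=77047/1024 → NEW=0, ERR=77047/1024
(1,2): OLD=4552899/32768 → NEW=255, ERR=-3802941/32768
(1,3): OLD=7731463/131072 → NEW=0, ERR=7731463/131072
(1,4): OLD=1542052917/8388608 → NEW=255, ERR=-597042123/8388608
Target (1,4): original=148, with diffused error = 1542052917/8388608

Answer: 1542052917/8388608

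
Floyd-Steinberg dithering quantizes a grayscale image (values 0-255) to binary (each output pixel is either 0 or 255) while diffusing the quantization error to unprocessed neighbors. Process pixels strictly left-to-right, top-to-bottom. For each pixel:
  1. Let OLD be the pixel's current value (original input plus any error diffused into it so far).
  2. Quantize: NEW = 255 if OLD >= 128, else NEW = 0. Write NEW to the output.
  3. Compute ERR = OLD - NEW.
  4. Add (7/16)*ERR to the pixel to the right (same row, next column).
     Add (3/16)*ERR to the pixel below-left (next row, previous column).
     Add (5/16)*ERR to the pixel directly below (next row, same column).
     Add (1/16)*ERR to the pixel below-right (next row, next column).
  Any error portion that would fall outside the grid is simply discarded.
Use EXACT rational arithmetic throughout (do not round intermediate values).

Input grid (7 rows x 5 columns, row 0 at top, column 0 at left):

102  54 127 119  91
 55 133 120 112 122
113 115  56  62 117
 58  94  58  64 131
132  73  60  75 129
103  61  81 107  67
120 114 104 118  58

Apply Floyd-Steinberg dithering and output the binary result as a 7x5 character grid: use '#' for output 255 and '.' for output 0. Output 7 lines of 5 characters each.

(0,0): OLD=102 → NEW=0, ERR=102
(0,1): OLD=789/8 → NEW=0, ERR=789/8
(0,2): OLD=21779/128 → NEW=255, ERR=-10861/128
(0,3): OLD=167685/2048 → NEW=0, ERR=167685/2048
(0,4): OLD=4155683/32768 → NEW=0, ERR=4155683/32768
(1,0): OLD=13487/128 → NEW=0, ERR=13487/128
(1,1): OLD=205193/1024 → NEW=255, ERR=-55927/1024
(1,2): OLD=2985341/32768 → NEW=0, ERR=2985341/32768
(1,3): OLD=25679769/131072 → NEW=255, ERR=-7743591/131072
(1,4): OLD=295492907/2097152 → NEW=255, ERR=-239280853/2097152
(2,0): OLD=2223091/16384 → NEW=255, ERR=-1954829/16384
(2,1): OLD=36385889/524288 → NEW=0, ERR=36385889/524288
(2,2): OLD=841732835/8388608 → NEW=0, ERR=841732835/8388608
(2,3): OLD=9628556921/134217728 → NEW=0, ERR=9628556921/134217728
(2,4): OLD=234156175119/2147483648 → NEW=0, ERR=234156175119/2147483648
(3,0): OLD=282924291/8388608 → NEW=0, ERR=282924291/8388608
(3,1): OLD=9516066823/67108864 → NEW=255, ERR=-7596693497/67108864
(3,2): OLD=123739427773/2147483648 → NEW=0, ERR=123739427773/2147483648
(3,3): OLD=594179491845/4294967296 → NEW=255, ERR=-501037168635/4294967296
(3,4): OLD=8144666844633/68719476736 → NEW=0, ERR=8144666844633/68719476736
(4,0): OLD=130260811917/1073741824 → NEW=0, ERR=130260811917/1073741824
(4,1): OLD=3560088209997/34359738368 → NEW=0, ERR=3560088209997/34359738368
(4,2): OLD=51890721407395/549755813888 → NEW=0, ERR=51890721407395/549755813888
(4,3): OLD=929427536372045/8796093022208 → NEW=0, ERR=929427536372045/8796093022208
(4,4): OLD=28847591411642267/140737488355328 → NEW=255, ERR=-7040468118966373/140737488355328
(5,0): OLD=88146843367175/549755813888 → NEW=255, ERR=-52040889174265/549755813888
(5,1): OLD=339724103429141/4398046511104 → NEW=0, ERR=339724103429141/4398046511104
(5,2): OLD=24006796908256509/140737488355328 → NEW=255, ERR=-11881262622352131/140737488355328
(5,3): OLD=56072641235253555/562949953421312 → NEW=0, ERR=56072641235253555/562949953421312
(5,4): OLD=914664838662904769/9007199254740992 → NEW=0, ERR=914664838662904769/9007199254740992
(6,0): OLD=7381786044636503/70368744177664 → NEW=0, ERR=7381786044636503/70368744177664
(6,1): OLD=365439784438023641/2251799813685248 → NEW=255, ERR=-208769168051714599/2251799813685248
(6,2): OLD=2181920139600842851/36028797018963968 → NEW=0, ERR=2181920139600842851/36028797018963968
(6,3): OLD=109173429776923720833/576460752303423488 → NEW=255, ERR=-37824062060449268607/576460752303423488
(6,4): OLD=620298276711461283015/9223372036854775808 → NEW=0, ERR=620298276711461283015/9223372036854775808
Row 0: ..#..
Row 1: .#.##
Row 2: #....
Row 3: .#.#.
Row 4: ....#
Row 5: #.#..
Row 6: .#.#.

Answer: ..#..
.#.##
#....
.#.#.
....#
#.#..
.#.#.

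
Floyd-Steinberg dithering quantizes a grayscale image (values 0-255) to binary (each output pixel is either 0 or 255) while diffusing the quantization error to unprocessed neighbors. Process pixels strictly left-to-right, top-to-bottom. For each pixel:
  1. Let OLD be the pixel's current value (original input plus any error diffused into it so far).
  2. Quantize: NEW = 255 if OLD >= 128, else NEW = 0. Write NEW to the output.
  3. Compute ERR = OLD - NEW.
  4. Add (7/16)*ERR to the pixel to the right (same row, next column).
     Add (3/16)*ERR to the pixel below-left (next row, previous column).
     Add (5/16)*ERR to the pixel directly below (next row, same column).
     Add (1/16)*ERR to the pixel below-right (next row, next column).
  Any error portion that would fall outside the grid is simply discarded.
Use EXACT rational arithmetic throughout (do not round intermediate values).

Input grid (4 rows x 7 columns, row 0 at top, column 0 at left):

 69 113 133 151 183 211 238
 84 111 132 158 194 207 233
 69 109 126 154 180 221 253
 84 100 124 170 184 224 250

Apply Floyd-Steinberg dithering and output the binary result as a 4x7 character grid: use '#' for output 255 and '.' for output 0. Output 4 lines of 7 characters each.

Answer: .#.####
.#.#.##
..#.###
#.#####

Derivation:
(0,0): OLD=69 → NEW=0, ERR=69
(0,1): OLD=2291/16 → NEW=255, ERR=-1789/16
(0,2): OLD=21525/256 → NEW=0, ERR=21525/256
(0,3): OLD=769171/4096 → NEW=255, ERR=-275309/4096
(0,4): OLD=10065925/65536 → NEW=255, ERR=-6645755/65536
(0,5): OLD=174729251/1048576 → NEW=255, ERR=-92657629/1048576
(0,6): OLD=3344374005/16777216 → NEW=255, ERR=-933816075/16777216
(1,0): OLD=21657/256 → NEW=0, ERR=21657/256
(1,1): OLD=272687/2048 → NEW=255, ERR=-249553/2048
(1,2): OLD=5595099/65536 → NEW=0, ERR=5595099/65536
(1,3): OLD=42097279/262144 → NEW=255, ERR=-24749441/262144
(1,4): OLD=1681683165/16777216 → NEW=0, ERR=1681683165/16777216
(1,5): OLD=27711274861/134217728 → NEW=255, ERR=-6514245779/134217728
(1,6): OLD=405551150019/2147483648 → NEW=255, ERR=-142057180221/2147483648
(2,0): OLD=2378613/32768 → NEW=0, ERR=2378613/32768
(2,1): OLD=129996375/1048576 → NEW=0, ERR=129996375/1048576
(2,2): OLD=3046747333/16777216 → NEW=255, ERR=-1231442747/16777216
(2,3): OLD=15638267357/134217728 → NEW=0, ERR=15638267357/134217728
(2,4): OLD=265533901805/1073741824 → NEW=255, ERR=-8270263315/1073741824
(2,5): OLD=6745662735055/34359738368 → NEW=255, ERR=-2016070548785/34359738368
(2,6): OLD=111943505735065/549755813888 → NEW=255, ERR=-28244226806375/549755813888
(3,0): OLD=2179853349/16777216 → NEW=255, ERR=-2098336731/16777216
(3,1): OLD=10039210049/134217728 → NEW=0, ERR=10039210049/134217728
(3,2): OLD=175429535443/1073741824 → NEW=255, ERR=-98374629677/1073741824
(3,3): OLD=688465730517/4294967296 → NEW=255, ERR=-406750929963/4294967296
(3,4): OLD=75008960344101/549755813888 → NEW=255, ERR=-65178772197339/549755813888
(3,5): OLD=631910366227007/4398046511104 → NEW=255, ERR=-489591494104513/4398046511104
(3,6): OLD=12777219483184929/70368744177664 → NEW=255, ERR=-5166810282119391/70368744177664
Row 0: .#.####
Row 1: .#.#.##
Row 2: ..#.###
Row 3: #.#####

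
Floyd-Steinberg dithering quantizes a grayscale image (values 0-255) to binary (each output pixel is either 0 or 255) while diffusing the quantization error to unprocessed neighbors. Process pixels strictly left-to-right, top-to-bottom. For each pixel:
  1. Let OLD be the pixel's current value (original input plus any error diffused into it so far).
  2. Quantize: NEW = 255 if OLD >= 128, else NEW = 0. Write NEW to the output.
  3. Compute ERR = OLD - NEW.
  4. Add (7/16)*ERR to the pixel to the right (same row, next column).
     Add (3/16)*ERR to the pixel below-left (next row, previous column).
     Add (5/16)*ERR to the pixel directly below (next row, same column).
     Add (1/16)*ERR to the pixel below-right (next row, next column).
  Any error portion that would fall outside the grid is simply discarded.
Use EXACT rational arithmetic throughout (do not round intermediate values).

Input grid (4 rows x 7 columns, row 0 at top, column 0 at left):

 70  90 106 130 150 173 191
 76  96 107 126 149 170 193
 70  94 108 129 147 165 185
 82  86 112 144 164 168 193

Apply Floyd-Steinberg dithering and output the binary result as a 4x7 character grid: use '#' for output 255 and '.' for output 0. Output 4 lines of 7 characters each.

Answer: ..#.###
.#.#.#.
.#.#.##
..#.#.#

Derivation:
(0,0): OLD=70 → NEW=0, ERR=70
(0,1): OLD=965/8 → NEW=0, ERR=965/8
(0,2): OLD=20323/128 → NEW=255, ERR=-12317/128
(0,3): OLD=180021/2048 → NEW=0, ERR=180021/2048
(0,4): OLD=6175347/32768 → NEW=255, ERR=-2180493/32768
(0,5): OLD=75438373/524288 → NEW=255, ERR=-58255067/524288
(0,6): OLD=1194438659/8388608 → NEW=255, ERR=-944656381/8388608
(1,0): OLD=15423/128 → NEW=0, ERR=15423/128
(1,1): OLD=176889/1024 → NEW=255, ERR=-84231/1024
(1,2): OLD=2128685/32768 → NEW=0, ERR=2128685/32768
(1,3): OLD=21417033/131072 → NEW=255, ERR=-12006327/131072
(1,4): OLD=610606171/8388608 → NEW=0, ERR=610606171/8388608
(1,5): OLD=9519338123/67108864 → NEW=255, ERR=-7593422197/67108864
(1,6): OLD=108835312837/1073741824 → NEW=0, ERR=108835312837/1073741824
(2,0): OLD=1511107/16384 → NEW=0, ERR=1511107/16384
(2,1): OLD=67295953/524288 → NEW=255, ERR=-66397487/524288
(2,2): OLD=424279859/8388608 → NEW=0, ERR=424279859/8388608
(2,3): OLD=9409391579/67108864 → NEW=255, ERR=-7703368741/67108864
(2,4): OLD=49706603883/536870912 → NEW=0, ERR=49706603883/536870912
(2,5): OLD=3327760622361/17179869184 → NEW=255, ERR=-1053106019559/17179869184
(2,6): OLD=50243579592255/274877906944 → NEW=255, ERR=-19850286678465/274877906944
(3,0): OLD=730450515/8388608 → NEW=0, ERR=730450515/8388608
(3,1): OLD=6695302807/67108864 → NEW=0, ERR=6695302807/67108864
(3,2): OLD=76244206869/536870912 → NEW=255, ERR=-60657875691/536870912
(3,3): OLD=170121106099/2147483648 → NEW=0, ERR=170121106099/2147483648
(3,4): OLD=57428434845267/274877906944 → NEW=255, ERR=-12665431425453/274877906944
(3,5): OLD=265932116737641/2199023255552 → NEW=0, ERR=265932116737641/2199023255552
(3,6): OLD=7723299592665911/35184372088832 → NEW=255, ERR=-1248715289986249/35184372088832
Row 0: ..#.###
Row 1: .#.#.#.
Row 2: .#.#.##
Row 3: ..#.#.#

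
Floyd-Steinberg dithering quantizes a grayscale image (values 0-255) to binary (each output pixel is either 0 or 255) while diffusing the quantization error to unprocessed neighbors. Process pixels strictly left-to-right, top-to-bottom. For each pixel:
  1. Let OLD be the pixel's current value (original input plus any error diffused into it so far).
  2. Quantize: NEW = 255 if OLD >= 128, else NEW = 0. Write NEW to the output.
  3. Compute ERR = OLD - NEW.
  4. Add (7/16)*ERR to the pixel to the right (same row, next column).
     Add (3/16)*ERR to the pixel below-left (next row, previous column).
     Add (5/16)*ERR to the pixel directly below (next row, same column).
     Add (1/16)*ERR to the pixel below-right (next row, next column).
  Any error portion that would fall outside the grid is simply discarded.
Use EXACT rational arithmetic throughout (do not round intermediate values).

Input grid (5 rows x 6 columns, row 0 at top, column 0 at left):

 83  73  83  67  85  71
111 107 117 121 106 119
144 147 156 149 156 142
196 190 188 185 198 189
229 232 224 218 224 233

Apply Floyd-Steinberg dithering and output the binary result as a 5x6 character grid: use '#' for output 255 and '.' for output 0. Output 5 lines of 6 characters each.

(0,0): OLD=83 → NEW=0, ERR=83
(0,1): OLD=1749/16 → NEW=0, ERR=1749/16
(0,2): OLD=33491/256 → NEW=255, ERR=-31789/256
(0,3): OLD=51909/4096 → NEW=0, ERR=51909/4096
(0,4): OLD=5933923/65536 → NEW=0, ERR=5933923/65536
(0,5): OLD=115986357/1048576 → NEW=0, ERR=115986357/1048576
(1,0): OLD=40303/256 → NEW=255, ERR=-24977/256
(1,1): OLD=164617/2048 → NEW=0, ERR=164617/2048
(1,2): OLD=8032701/65536 → NEW=0, ERR=8032701/65536
(1,3): OLD=49230777/262144 → NEW=255, ERR=-17615943/262144
(1,4): OLD=2121100107/16777216 → NEW=0, ERR=2121100107/16777216
(1,5): OLD=57589512861/268435456 → NEW=255, ERR=-10861528419/268435456
(2,0): OLD=4213363/32768 → NEW=255, ERR=-4142477/32768
(2,1): OLD=140188705/1048576 → NEW=255, ERR=-127198175/1048576
(2,2): OLD=2242367139/16777216 → NEW=255, ERR=-2035822941/16777216
(2,3): OLD=14264346187/134217728 → NEW=0, ERR=14264346187/134217728
(2,4): OLD=988780442465/4294967296 → NEW=255, ERR=-106436218015/4294967296
(2,5): OLD=8687191524279/68719476736 → NEW=0, ERR=8687191524279/68719476736
(3,0): OLD=2243943491/16777216 → NEW=255, ERR=-2034246589/16777216
(3,1): OLD=9179369735/134217728 → NEW=0, ERR=9179369735/134217728
(3,2): OLD=206530634245/1073741824 → NEW=255, ERR=-67273530875/1073741824
(3,3): OLD=12271260394639/68719476736 → NEW=255, ERR=-5252206173041/68719476736
(3,4): OLD=102893940733871/549755813888 → NEW=255, ERR=-37293791807569/549755813888
(3,5): OLD=1735268863609569/8796093022208 → NEW=255, ERR=-507734857053471/8796093022208
(4,0): OLD=437942001037/2147483648 → NEW=255, ERR=-109666329203/2147483648
(4,1): OLD=7274119827113/34359738368 → NEW=255, ERR=-1487613456727/34359738368
(4,2): OLD=192879705132843/1099511627776 → NEW=255, ERR=-87495759950037/1099511627776
(4,3): OLD=2509798897727735/17592186044416 → NEW=255, ERR=-1976208543598345/17592186044416
(4,4): OLD=38858954366168167/281474976710656 → NEW=255, ERR=-32917164695049113/281474976710656
(4,5): OLD=718586561777951089/4503599627370496 → NEW=255, ERR=-429831343201525391/4503599627370496
Row 0: ..#...
Row 1: #..#.#
Row 2: ###.#.
Row 3: #.####
Row 4: ######

Answer: ..#...
#..#.#
###.#.
#.####
######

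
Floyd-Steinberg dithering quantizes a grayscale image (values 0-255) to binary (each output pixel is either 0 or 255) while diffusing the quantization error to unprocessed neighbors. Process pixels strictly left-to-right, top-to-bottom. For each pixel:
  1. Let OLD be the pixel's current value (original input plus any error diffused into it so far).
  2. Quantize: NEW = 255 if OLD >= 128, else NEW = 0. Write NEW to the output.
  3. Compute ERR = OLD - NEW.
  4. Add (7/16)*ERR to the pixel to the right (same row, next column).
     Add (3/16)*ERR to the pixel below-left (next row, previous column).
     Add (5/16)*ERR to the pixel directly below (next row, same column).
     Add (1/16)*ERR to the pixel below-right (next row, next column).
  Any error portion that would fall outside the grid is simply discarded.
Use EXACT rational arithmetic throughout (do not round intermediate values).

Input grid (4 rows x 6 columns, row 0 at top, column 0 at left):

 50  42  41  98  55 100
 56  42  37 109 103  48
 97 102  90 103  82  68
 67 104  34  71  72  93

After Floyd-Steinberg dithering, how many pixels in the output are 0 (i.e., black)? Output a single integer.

Answer: 18

Derivation:
(0,0): OLD=50 → NEW=0, ERR=50
(0,1): OLD=511/8 → NEW=0, ERR=511/8
(0,2): OLD=8825/128 → NEW=0, ERR=8825/128
(0,3): OLD=262479/2048 → NEW=255, ERR=-259761/2048
(0,4): OLD=-16087/32768 → NEW=0, ERR=-16087/32768
(0,5): OLD=52316191/524288 → NEW=0, ERR=52316191/524288
(1,0): OLD=10701/128 → NEW=0, ERR=10701/128
(1,1): OLD=117339/1024 → NEW=0, ERR=117339/1024
(1,2): OLD=2912695/32768 → NEW=0, ERR=2912695/32768
(1,3): OLD=14741579/131072 → NEW=0, ERR=14741579/131072
(1,4): OLD=1365953633/8388608 → NEW=255, ERR=-773141407/8388608
(1,5): OLD=5211638103/134217728 → NEW=0, ERR=5211638103/134217728
(2,0): OLD=2369305/16384 → NEW=255, ERR=-1808615/16384
(2,1): OLD=58408547/524288 → NEW=0, ERR=58408547/524288
(2,2): OLD=1633826665/8388608 → NEW=255, ERR=-505268375/8388608
(2,3): OLD=6715539169/67108864 → NEW=0, ERR=6715539169/67108864
(2,4): OLD=238990186147/2147483648 → NEW=0, ERR=238990186147/2147483648
(2,5): OLD=4228400360101/34359738368 → NEW=0, ERR=4228400360101/34359738368
(3,0): OLD=447883977/8388608 → NEW=0, ERR=447883977/8388608
(3,1): OLD=9662349653/67108864 → NEW=255, ERR=-7450410667/67108864
(3,2): OLD=-4116738065/536870912 → NEW=0, ERR=-4116738065/536870912
(3,3): OLD=3986380879789/34359738368 → NEW=0, ERR=3986380879789/34359738368
(3,4): OLD=51364928392525/274877906944 → NEW=255, ERR=-18728937878195/274877906944
(3,5): OLD=477642518616163/4398046511104 → NEW=0, ERR=477642518616163/4398046511104
Output grid:
  Row 0: ...#..  (5 black, running=5)
  Row 1: ....#.  (5 black, running=10)
  Row 2: #.#...  (4 black, running=14)
  Row 3: .#..#.  (4 black, running=18)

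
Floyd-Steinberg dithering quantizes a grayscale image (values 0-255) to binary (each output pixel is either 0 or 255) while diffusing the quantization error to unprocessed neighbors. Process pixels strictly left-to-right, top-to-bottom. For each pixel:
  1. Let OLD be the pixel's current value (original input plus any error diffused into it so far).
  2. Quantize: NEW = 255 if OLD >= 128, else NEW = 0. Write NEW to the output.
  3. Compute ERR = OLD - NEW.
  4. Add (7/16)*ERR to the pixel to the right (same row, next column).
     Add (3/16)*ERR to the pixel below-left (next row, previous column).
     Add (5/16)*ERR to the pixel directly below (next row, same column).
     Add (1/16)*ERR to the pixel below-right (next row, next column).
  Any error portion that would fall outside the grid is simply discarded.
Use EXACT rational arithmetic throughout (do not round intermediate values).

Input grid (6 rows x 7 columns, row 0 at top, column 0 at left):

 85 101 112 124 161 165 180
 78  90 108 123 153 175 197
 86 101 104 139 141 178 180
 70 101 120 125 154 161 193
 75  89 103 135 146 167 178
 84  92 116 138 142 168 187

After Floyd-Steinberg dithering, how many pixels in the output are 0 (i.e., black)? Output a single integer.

(0,0): OLD=85 → NEW=0, ERR=85
(0,1): OLD=2211/16 → NEW=255, ERR=-1869/16
(0,2): OLD=15589/256 → NEW=0, ERR=15589/256
(0,3): OLD=617027/4096 → NEW=255, ERR=-427453/4096
(0,4): OLD=7559125/65536 → NEW=0, ERR=7559125/65536
(0,5): OLD=225928915/1048576 → NEW=255, ERR=-41457965/1048576
(0,6): OLD=2729693125/16777216 → NEW=255, ERR=-1548496955/16777216
(1,0): OLD=21161/256 → NEW=0, ERR=21161/256
(1,1): OLD=217887/2048 → NEW=0, ERR=217887/2048
(1,2): OLD=9614603/65536 → NEW=255, ERR=-7097077/65536
(1,3): OLD=17941807/262144 → NEW=0, ERR=17941807/262144
(1,4): OLD=3440212781/16777216 → NEW=255, ERR=-837977299/16777216
(1,5): OLD=17541685821/134217728 → NEW=255, ERR=-16683834819/134217728
(1,6): OLD=239020937203/2147483648 → NEW=0, ERR=239020937203/2147483648
(2,0): OLD=4318149/32768 → NEW=255, ERR=-4037691/32768
(2,1): OLD=68366407/1048576 → NEW=0, ERR=68366407/1048576
(2,2): OLD=1982488981/16777216 → NEW=0, ERR=1982488981/16777216
(2,3): OLD=26300272941/134217728 → NEW=255, ERR=-7925247699/134217728
(2,4): OLD=86467034621/1073741824 → NEW=0, ERR=86467034621/1073741824
(2,5): OLD=6601666846015/34359738368 → NEW=255, ERR=-2160066437825/34359738368
(2,6): OLD=98686194697641/549755813888 → NEW=255, ERR=-41501537843799/549755813888
(3,0): OLD=733473781/16777216 → NEW=0, ERR=733473781/16777216
(3,1): OLD=20797889617/134217728 → NEW=255, ERR=-13427631023/134217728
(3,2): OLD=113989668419/1073741824 → NEW=0, ERR=113989668419/1073741824
(3,3): OLD=753670454405/4294967296 → NEW=255, ERR=-341546206075/4294967296
(3,4): OLD=70861470613493/549755813888 → NEW=255, ERR=-69326261927947/549755813888
(3,5): OLD=338924168124207/4398046511104 → NEW=0, ERR=338924168124207/4398046511104
(3,6): OLD=14017086785365041/70368744177664 → NEW=255, ERR=-3926942979939279/70368744177664
(4,0): OLD=150117331771/2147483648 → NEW=0, ERR=150117331771/2147483648
(4,1): OLD=3812450209791/34359738368 → NEW=0, ERR=3812450209791/34359738368
(4,2): OLD=89915764758353/549755813888 → NEW=255, ERR=-50271967783087/549755813888
(4,3): OLD=233681568037579/4398046511104 → NEW=0, ERR=233681568037579/4398046511104
(4,4): OLD=4901793169217969/35184372088832 → NEW=255, ERR=-4070221713434191/35184372088832
(4,5): OLD=137501523437981041/1125899906842624 → NEW=0, ERR=137501523437981041/1125899906842624
(4,6): OLD=3941682747398315111/18014398509481984 → NEW=255, ERR=-651988872519590809/18014398509481984
(5,0): OLD=69626225537645/549755813888 → NEW=0, ERR=69626225537645/549755813888
(5,1): OLD=744617143587023/4398046511104 → NEW=255, ERR=-376884716744497/4398046511104
(5,2): OLD=2351370463520025/35184372088832 → NEW=0, ERR=2351370463520025/35184372088832
(5,3): OLD=44032939229932125/281474976710656 → NEW=255, ERR=-27743179831285155/281474976710656
(5,4): OLD=1602327130652550175/18014398509481984 → NEW=0, ERR=1602327130652550175/18014398509481984
(5,5): OLD=33299597424128414639/144115188075855872 → NEW=255, ERR=-3449775535214832721/144115188075855872
(5,6): OLD=398564854075734880865/2305843009213693952 → NEW=255, ERR=-189425113273757076895/2305843009213693952
Output grid:
  Row 0: .#.#.##  (3 black, running=3)
  Row 1: ..#.##.  (4 black, running=7)
  Row 2: #..#.##  (3 black, running=10)
  Row 3: .#.##.#  (3 black, running=13)
  Row 4: ..#.#.#  (4 black, running=17)
  Row 5: .#.#.##  (3 black, running=20)

Answer: 20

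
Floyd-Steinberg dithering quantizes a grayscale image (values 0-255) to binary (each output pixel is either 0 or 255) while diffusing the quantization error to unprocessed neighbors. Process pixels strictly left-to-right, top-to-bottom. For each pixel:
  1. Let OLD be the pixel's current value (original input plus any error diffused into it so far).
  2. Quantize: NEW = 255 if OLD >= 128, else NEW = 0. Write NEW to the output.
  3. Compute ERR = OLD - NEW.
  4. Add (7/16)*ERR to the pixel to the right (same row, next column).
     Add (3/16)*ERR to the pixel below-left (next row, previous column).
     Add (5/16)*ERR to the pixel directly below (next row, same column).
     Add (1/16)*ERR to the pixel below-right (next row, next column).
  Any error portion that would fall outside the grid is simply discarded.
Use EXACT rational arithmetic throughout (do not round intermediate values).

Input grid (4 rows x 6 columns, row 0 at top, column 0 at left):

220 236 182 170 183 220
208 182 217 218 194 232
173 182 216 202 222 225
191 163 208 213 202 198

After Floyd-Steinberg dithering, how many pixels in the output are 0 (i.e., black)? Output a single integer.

Answer: 4

Derivation:
(0,0): OLD=220 → NEW=255, ERR=-35
(0,1): OLD=3531/16 → NEW=255, ERR=-549/16
(0,2): OLD=42749/256 → NEW=255, ERR=-22531/256
(0,3): OLD=538603/4096 → NEW=255, ERR=-505877/4096
(0,4): OLD=8451949/65536 → NEW=255, ERR=-8259731/65536
(0,5): OLD=172868603/1048576 → NEW=255, ERR=-94518277/1048576
(1,0): OLD=48801/256 → NEW=255, ERR=-16479/256
(1,1): OLD=254823/2048 → NEW=0, ERR=254823/2048
(1,2): OLD=14328179/65536 → NEW=255, ERR=-2383501/65536
(1,3): OLD=35221943/262144 → NEW=255, ERR=-31624777/262144
(1,4): OLD=1295448325/16777216 → NEW=0, ERR=1295448325/16777216
(1,5): OLD=61669210771/268435456 → NEW=255, ERR=-6781830509/268435456
(2,0): OLD=5774173/32768 → NEW=255, ERR=-2581667/32768
(2,1): OLD=184100047/1048576 → NEW=255, ERR=-83286833/1048576
(2,2): OLD=2601162797/16777216 → NEW=255, ERR=-1677027283/16777216
(2,3): OLD=17820505605/134217728 → NEW=255, ERR=-16405015035/134217728
(2,4): OLD=774719132047/4294967296 → NEW=255, ERR=-320497528433/4294967296
(2,5): OLD=13007487897049/68719476736 → NEW=255, ERR=-4515978670631/68719476736
(3,0): OLD=2541521037/16777216 → NEW=255, ERR=-1736669043/16777216
(3,1): OLD=9291227017/134217728 → NEW=0, ERR=9291227017/134217728
(3,2): OLD=192379168427/1073741824 → NEW=255, ERR=-81424996693/1073741824
(3,3): OLD=8341734662017/68719476736 → NEW=0, ERR=8341734662017/68719476736
(3,4): OLD=116453192730209/549755813888 → NEW=255, ERR=-23734539811231/549755813888
(3,5): OLD=1353821809253903/8796093022208 → NEW=255, ERR=-889181911409137/8796093022208
Output grid:
  Row 0: ######  (0 black, running=0)
  Row 1: #.##.#  (2 black, running=2)
  Row 2: ######  (0 black, running=2)
  Row 3: #.#.##  (2 black, running=4)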